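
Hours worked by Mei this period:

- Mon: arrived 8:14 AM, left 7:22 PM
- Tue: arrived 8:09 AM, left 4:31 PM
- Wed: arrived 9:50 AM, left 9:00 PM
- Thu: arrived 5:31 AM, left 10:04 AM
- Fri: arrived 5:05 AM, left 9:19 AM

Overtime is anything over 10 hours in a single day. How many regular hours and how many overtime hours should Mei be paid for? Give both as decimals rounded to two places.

Mon: 8:14 AM–7:22 PM = 11 h 8 min
Tue: 8:09 AM–4:31 PM = 8 h 22 min
Wed: 9:50 AM–9:00 PM = 11 h 10 min
Thu: 5:31 AM–10:04 AM = 4 h 33 min
Fri: 5:05 AM–9:19 AM = 4 h 14 min
Mon reg 10 h 0 min / OT 1 h 8 min; Tue reg 8 h 22 min / OT 0 h 0 min; Wed reg 10 h 0 min / OT 1 h 10 min; Thu reg 4 h 33 min / OT 0 h 0 min; Fri reg 4 h 14 min / OT 0 h 0 min.
Totals: regular 37 h 9 min, overtime 2 h 18 min.

Regular 37.15 hours, overtime 2.30 hours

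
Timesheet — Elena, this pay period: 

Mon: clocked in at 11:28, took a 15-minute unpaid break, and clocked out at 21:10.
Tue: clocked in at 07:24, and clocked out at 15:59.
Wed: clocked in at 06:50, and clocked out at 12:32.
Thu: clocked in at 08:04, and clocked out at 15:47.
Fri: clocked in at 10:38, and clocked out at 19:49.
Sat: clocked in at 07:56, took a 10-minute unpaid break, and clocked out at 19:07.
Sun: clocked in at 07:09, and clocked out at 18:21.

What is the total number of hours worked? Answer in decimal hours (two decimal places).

62.85 hours

Mon: 11:28–21:10 = 9 h 42 min; less 15 min break → 9 h 27 min
Tue: 07:24–15:59 = 8 h 35 min
Wed: 06:50–12:32 = 5 h 42 min
Thu: 08:04–15:47 = 7 h 43 min
Fri: 10:38–19:49 = 9 h 11 min
Sat: 07:56–19:07 = 11 h 11 min; less 10 min break → 11 h 1 min
Sun: 07:09–18:21 = 11 h 12 min
Total: 9 h 27 min + 8 h 35 min + 5 h 42 min + 7 h 43 min + 9 h 11 min + 11 h 1 min + 11 h 12 min = 62 h 51 min.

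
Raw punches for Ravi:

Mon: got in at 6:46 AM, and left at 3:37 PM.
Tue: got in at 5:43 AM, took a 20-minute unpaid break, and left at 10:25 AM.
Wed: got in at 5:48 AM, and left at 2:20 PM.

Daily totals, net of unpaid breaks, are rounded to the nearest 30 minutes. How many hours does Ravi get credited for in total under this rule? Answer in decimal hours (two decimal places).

22.00 hours

Mon: 6:46 AM–3:37 PM = 8 h 51 min → rounds to 9 h 0 min
Tue: 5:43 AM–10:25 AM = 4 h 42 min − 20 min = 4 h 22 min → rounds to 4 h 30 min
Wed: 5:48 AM–2:20 PM = 8 h 32 min → rounds to 8 h 30 min
Total credited: 22 h 0 min.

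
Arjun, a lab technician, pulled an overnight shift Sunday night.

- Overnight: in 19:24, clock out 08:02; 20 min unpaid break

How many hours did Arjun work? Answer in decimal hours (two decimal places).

12.30 hours

Overnight: 19:24 → midnight = 4 h 36 min; midnight → 08:02 = 8 h 2 min; span 12 h 38 min; less 20 min break → 12 h 18 min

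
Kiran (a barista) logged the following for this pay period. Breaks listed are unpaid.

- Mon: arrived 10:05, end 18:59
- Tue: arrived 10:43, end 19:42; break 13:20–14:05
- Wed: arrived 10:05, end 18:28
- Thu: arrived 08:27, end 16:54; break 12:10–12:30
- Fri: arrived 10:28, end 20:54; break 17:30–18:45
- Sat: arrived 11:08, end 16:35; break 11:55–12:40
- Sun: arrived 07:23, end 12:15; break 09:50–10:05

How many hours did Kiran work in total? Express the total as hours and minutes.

52 h 8 min

Mon: 10:05–18:59 = 8 h 54 min
Tue: 10:43–19:42 = 8 h 59 min; less 45 min break → 8 h 14 min
Wed: 10:05–18:28 = 8 h 23 min
Thu: 08:27–16:54 = 8 h 27 min; less 20 min break → 8 h 7 min
Fri: 10:28–20:54 = 10 h 26 min; less 75 min break → 9 h 11 min
Sat: 11:08–16:35 = 5 h 27 min; less 45 min break → 4 h 42 min
Sun: 07:23–12:15 = 4 h 52 min; less 15 min break → 4 h 37 min
Total: 8 h 54 min + 8 h 14 min + 8 h 23 min + 8 h 7 min + 9 h 11 min + 4 h 42 min + 4 h 37 min = 52 h 8 min.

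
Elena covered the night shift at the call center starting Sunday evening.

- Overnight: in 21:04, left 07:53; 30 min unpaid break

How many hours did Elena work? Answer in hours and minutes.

10 h 19 min

Overnight: 21:04 → midnight = 2 h 56 min; midnight → 07:53 = 7 h 53 min; span 10 h 49 min; less 30 min break → 10 h 19 min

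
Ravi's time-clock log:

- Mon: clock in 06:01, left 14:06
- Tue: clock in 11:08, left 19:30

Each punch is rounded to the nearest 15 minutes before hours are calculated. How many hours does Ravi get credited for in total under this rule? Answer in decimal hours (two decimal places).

Mon: in 06:01→06:00, out 14:06→14:00; 8 h 0 min
Tue: in 11:08→11:15, out 19:30→19:30; 8 h 15 min
Total credited: 16 h 15 min.

16.25 hours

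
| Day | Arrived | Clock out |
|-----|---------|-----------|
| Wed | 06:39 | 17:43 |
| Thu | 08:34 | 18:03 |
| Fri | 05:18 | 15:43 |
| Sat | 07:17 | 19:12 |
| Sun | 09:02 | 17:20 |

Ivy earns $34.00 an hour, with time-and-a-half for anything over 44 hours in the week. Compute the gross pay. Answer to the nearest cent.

$1862.35

Wed: 06:39–17:43 = 11 h 4 min
Thu: 08:34–18:03 = 9 h 29 min
Fri: 05:18–15:43 = 10 h 25 min
Sat: 07:17–19:12 = 11 h 55 min
Sun: 09:02–17:20 = 8 h 18 min
Total worked: 51 h 11 min = 3071 min.
Regular 44 h 0 min = 2640 min at $34.00/h; overtime 7 h 11 min = 431 min at $51.00/h.
Pay = (2640 × $34.00 + 431 × $51.00) ÷ 60 = $1862.35.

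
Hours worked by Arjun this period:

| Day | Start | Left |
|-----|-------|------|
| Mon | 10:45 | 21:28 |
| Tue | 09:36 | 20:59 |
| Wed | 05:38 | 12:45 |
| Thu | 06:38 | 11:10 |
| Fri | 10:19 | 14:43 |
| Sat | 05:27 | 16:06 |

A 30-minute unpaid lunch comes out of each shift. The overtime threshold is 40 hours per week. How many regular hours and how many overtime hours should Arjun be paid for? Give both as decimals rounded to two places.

Mon: 10:45–21:28 = 10 h 43 min; less 30 min break → 10 h 13 min
Tue: 09:36–20:59 = 11 h 23 min; less 30 min break → 10 h 53 min
Wed: 05:38–12:45 = 7 h 7 min; less 30 min break → 6 h 37 min
Thu: 06:38–11:10 = 4 h 32 min; less 30 min break → 4 h 2 min
Fri: 10:19–14:43 = 4 h 24 min; less 30 min break → 3 h 54 min
Sat: 05:27–16:06 = 10 h 39 min; less 30 min break → 10 h 9 min
Total worked: 45 h 48 min = 45.80 h.
Threshold 40 h → overtime 5 h 48 min, regular 40 h 0 min.

Regular 40.00 hours, overtime 5.80 hours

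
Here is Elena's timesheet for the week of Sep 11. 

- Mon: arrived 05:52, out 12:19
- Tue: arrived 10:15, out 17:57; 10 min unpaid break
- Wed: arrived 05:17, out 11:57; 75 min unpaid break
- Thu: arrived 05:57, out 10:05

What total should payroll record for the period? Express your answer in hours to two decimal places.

23.53 hours

Mon: 05:52–12:19 = 6 h 27 min
Tue: 10:15–17:57 = 7 h 42 min; less 10 min break → 7 h 32 min
Wed: 05:17–11:57 = 6 h 40 min; less 75 min break → 5 h 25 min
Thu: 05:57–10:05 = 4 h 8 min
Total: 6 h 27 min + 7 h 32 min + 5 h 25 min + 4 h 8 min = 23 h 32 min.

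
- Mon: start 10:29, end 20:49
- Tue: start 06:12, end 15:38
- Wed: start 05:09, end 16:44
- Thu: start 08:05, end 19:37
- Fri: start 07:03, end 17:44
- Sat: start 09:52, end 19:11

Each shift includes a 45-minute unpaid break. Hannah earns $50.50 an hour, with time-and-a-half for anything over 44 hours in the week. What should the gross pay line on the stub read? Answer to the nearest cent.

Mon: 10:29–20:49 = 10 h 20 min; less 45 min break → 9 h 35 min
Tue: 06:12–15:38 = 9 h 26 min; less 45 min break → 8 h 41 min
Wed: 05:09–16:44 = 11 h 35 min; less 45 min break → 10 h 50 min
Thu: 08:05–19:37 = 11 h 32 min; less 45 min break → 10 h 47 min
Fri: 07:03–17:44 = 10 h 41 min; less 45 min break → 9 h 56 min
Sat: 09:52–19:11 = 9 h 19 min; less 45 min break → 8 h 34 min
Total worked: 58 h 23 min = 3503 min.
Regular 44 h 0 min = 2640 min at $50.50/h; overtime 14 h 23 min = 863 min at $75.75/h.
Pay = (2640 × $50.50 + 863 × $75.75) ÷ 60 = $3311.54.

$3311.54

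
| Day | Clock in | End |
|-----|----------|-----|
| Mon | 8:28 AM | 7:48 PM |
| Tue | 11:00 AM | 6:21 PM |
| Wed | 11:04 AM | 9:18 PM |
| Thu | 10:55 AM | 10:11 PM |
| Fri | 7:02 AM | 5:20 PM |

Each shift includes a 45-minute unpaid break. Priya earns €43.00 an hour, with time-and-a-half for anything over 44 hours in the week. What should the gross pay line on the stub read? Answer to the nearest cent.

€2068.30

Mon: 8:28 AM–7:48 PM = 11 h 20 min; less 45 min break → 10 h 35 min
Tue: 11:00 AM–6:21 PM = 7 h 21 min; less 45 min break → 6 h 36 min
Wed: 11:04 AM–9:18 PM = 10 h 14 min; less 45 min break → 9 h 29 min
Thu: 10:55 AM–10:11 PM = 11 h 16 min; less 45 min break → 10 h 31 min
Fri: 7:02 AM–5:20 PM = 10 h 18 min; less 45 min break → 9 h 33 min
Total worked: 46 h 44 min = 2804 min.
Regular 44 h 0 min = 2640 min at €43.00/h; overtime 2 h 44 min = 164 min at €64.50/h.
Pay = (2640 × €43.00 + 164 × €64.50) ÷ 60 = €2068.30.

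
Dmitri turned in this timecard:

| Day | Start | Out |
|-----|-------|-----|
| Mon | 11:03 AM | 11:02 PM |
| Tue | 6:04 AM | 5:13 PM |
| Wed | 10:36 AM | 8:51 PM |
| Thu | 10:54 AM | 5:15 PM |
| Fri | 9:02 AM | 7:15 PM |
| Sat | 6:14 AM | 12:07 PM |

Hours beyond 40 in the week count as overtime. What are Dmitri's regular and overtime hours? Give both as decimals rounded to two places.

Regular 40.00 hours, overtime 15.83 hours

Mon: 11:03 AM–11:02 PM = 11 h 59 min
Tue: 6:04 AM–5:13 PM = 11 h 9 min
Wed: 10:36 AM–8:51 PM = 10 h 15 min
Thu: 10:54 AM–5:15 PM = 6 h 21 min
Fri: 9:02 AM–7:15 PM = 10 h 13 min
Sat: 6:14 AM–12:07 PM = 5 h 53 min
Total worked: 55 h 50 min = 55.83 h.
Threshold 40 h → overtime 15 h 50 min, regular 40 h 0 min.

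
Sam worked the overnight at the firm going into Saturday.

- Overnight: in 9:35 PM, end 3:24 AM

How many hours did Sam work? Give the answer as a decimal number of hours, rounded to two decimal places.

5.82 hours

Overnight: 9:35 PM → midnight = 2 h 25 min; midnight → 3:24 AM = 3 h 24 min; span 5 h 49 min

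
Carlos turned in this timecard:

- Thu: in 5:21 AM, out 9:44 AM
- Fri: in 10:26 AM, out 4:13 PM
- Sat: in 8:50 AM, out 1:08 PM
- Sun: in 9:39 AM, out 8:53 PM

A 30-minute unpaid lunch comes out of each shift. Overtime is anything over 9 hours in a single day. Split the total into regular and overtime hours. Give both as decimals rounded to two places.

Thu: 5:21 AM–9:44 AM = 4 h 23 min; less 30 min break → 3 h 53 min
Fri: 10:26 AM–4:13 PM = 5 h 47 min; less 30 min break → 5 h 17 min
Sat: 8:50 AM–1:08 PM = 4 h 18 min; less 30 min break → 3 h 48 min
Sun: 9:39 AM–8:53 PM = 11 h 14 min; less 30 min break → 10 h 44 min
Thu reg 3 h 53 min / OT 0 h 0 min; Fri reg 5 h 17 min / OT 0 h 0 min; Sat reg 3 h 48 min / OT 0 h 0 min; Sun reg 9 h 0 min / OT 1 h 44 min.
Totals: regular 21 h 58 min, overtime 1 h 44 min.

Regular 21.97 hours, overtime 1.73 hours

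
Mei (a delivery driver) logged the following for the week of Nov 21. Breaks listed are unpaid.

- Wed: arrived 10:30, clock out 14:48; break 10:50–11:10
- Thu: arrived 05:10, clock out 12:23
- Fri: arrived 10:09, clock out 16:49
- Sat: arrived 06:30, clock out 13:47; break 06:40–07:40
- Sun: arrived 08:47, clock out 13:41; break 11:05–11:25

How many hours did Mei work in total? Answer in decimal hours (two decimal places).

Wed: 10:30–14:48 = 4 h 18 min; less 20 min break → 3 h 58 min
Thu: 05:10–12:23 = 7 h 13 min
Fri: 10:09–16:49 = 6 h 40 min
Sat: 06:30–13:47 = 7 h 17 min; less 60 min break → 6 h 17 min
Sun: 08:47–13:41 = 4 h 54 min; less 20 min break → 4 h 34 min
Total: 3 h 58 min + 7 h 13 min + 6 h 40 min + 6 h 17 min + 4 h 34 min = 28 h 42 min.

28.70 hours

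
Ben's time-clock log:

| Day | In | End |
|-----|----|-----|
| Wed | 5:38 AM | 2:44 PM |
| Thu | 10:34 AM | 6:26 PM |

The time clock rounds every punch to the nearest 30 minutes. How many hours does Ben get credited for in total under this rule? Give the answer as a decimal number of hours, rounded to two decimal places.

Wed: in 5:38 AM→5:30 AM, out 2:44 PM→2:30 PM; 9 h 0 min
Thu: in 10:34 AM→10:30 AM, out 6:26 PM→6:30 PM; 8 h 0 min
Total credited: 17 h 0 min.

17.00 hours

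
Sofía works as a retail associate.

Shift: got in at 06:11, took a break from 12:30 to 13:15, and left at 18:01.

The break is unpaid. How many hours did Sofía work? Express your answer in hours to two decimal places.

11.08 hours

Shift: 06:11–18:01 = 11 h 50 min; less 45 min break → 11 h 5 min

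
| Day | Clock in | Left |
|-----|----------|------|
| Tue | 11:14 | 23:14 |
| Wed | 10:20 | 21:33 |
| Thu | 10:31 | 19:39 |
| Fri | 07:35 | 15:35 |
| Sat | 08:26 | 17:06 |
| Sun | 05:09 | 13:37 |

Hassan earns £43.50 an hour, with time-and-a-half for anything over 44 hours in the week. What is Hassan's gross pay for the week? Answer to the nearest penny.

£2793.79

Tue: 11:14–23:14 = 12 h 0 min
Wed: 10:20–21:33 = 11 h 13 min
Thu: 10:31–19:39 = 9 h 8 min
Fri: 07:35–15:35 = 8 h 0 min
Sat: 08:26–17:06 = 8 h 40 min
Sun: 05:09–13:37 = 8 h 28 min
Total worked: 57 h 29 min = 3449 min.
Regular 44 h 0 min = 2640 min at £43.50/h; overtime 13 h 29 min = 809 min at £65.25/h.
Pay = (2640 × £43.50 + 809 × £65.25) ÷ 60 = £2793.79.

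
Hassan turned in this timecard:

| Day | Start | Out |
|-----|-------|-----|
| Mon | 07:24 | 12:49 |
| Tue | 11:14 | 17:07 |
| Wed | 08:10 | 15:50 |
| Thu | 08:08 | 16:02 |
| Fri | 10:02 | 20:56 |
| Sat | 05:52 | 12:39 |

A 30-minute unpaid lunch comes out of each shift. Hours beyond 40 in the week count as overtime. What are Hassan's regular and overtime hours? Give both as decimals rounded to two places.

Regular 40.00 hours, overtime 1.55 hours

Mon: 07:24–12:49 = 5 h 25 min; less 30 min break → 4 h 55 min
Tue: 11:14–17:07 = 5 h 53 min; less 30 min break → 5 h 23 min
Wed: 08:10–15:50 = 7 h 40 min; less 30 min break → 7 h 10 min
Thu: 08:08–16:02 = 7 h 54 min; less 30 min break → 7 h 24 min
Fri: 10:02–20:56 = 10 h 54 min; less 30 min break → 10 h 24 min
Sat: 05:52–12:39 = 6 h 47 min; less 30 min break → 6 h 17 min
Total worked: 41 h 33 min = 41.55 h.
Threshold 40 h → overtime 1 h 33 min, regular 40 h 0 min.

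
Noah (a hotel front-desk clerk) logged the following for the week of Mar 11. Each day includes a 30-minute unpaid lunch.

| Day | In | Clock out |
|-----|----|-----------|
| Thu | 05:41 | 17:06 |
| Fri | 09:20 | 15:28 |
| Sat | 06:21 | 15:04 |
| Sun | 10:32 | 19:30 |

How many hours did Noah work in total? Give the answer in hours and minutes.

Thu: 05:41–17:06 = 11 h 25 min; less 30 min break → 10 h 55 min
Fri: 09:20–15:28 = 6 h 8 min; less 30 min break → 5 h 38 min
Sat: 06:21–15:04 = 8 h 43 min; less 30 min break → 8 h 13 min
Sun: 10:32–19:30 = 8 h 58 min; less 30 min break → 8 h 28 min
Total: 10 h 55 min + 5 h 38 min + 8 h 13 min + 8 h 28 min = 33 h 14 min.

33 h 14 min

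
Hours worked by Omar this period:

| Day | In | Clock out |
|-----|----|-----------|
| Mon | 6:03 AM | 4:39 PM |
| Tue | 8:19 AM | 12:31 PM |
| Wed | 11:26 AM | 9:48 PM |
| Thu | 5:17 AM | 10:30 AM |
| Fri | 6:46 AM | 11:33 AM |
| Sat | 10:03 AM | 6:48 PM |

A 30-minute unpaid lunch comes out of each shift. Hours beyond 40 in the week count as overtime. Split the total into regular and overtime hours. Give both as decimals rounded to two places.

Regular 40.00 hours, overtime 0.92 hours

Mon: 6:03 AM–4:39 PM = 10 h 36 min; less 30 min break → 10 h 6 min
Tue: 8:19 AM–12:31 PM = 4 h 12 min; less 30 min break → 3 h 42 min
Wed: 11:26 AM–9:48 PM = 10 h 22 min; less 30 min break → 9 h 52 min
Thu: 5:17 AM–10:30 AM = 5 h 13 min; less 30 min break → 4 h 43 min
Fri: 6:46 AM–11:33 AM = 4 h 47 min; less 30 min break → 4 h 17 min
Sat: 10:03 AM–6:48 PM = 8 h 45 min; less 30 min break → 8 h 15 min
Total worked: 40 h 55 min = 40.92 h.
Threshold 40 h → overtime 0 h 55 min, regular 40 h 0 min.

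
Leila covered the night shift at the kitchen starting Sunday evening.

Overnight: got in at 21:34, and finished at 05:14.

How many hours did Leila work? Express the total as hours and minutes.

Overnight: 21:34 → midnight = 2 h 26 min; midnight → 05:14 = 5 h 14 min; span 7 h 40 min

7 h 40 min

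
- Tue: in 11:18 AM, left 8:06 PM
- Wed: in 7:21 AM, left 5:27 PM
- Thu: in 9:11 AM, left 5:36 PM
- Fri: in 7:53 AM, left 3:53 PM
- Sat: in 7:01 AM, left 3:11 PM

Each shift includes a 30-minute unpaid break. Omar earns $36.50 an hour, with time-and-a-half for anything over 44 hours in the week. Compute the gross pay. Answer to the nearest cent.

$1495.89

Tue: 11:18 AM–8:06 PM = 8 h 48 min; less 30 min break → 8 h 18 min
Wed: 7:21 AM–5:27 PM = 10 h 6 min; less 30 min break → 9 h 36 min
Thu: 9:11 AM–5:36 PM = 8 h 25 min; less 30 min break → 7 h 55 min
Fri: 7:53 AM–3:53 PM = 8 h 0 min; less 30 min break → 7 h 30 min
Sat: 7:01 AM–3:11 PM = 8 h 10 min; less 30 min break → 7 h 40 min
Total worked: 40 h 59 min = 2459 min.
Regular 40 h 59 min = 2459 min at $36.50/h; overtime 0 h 0 min = 0 min at $54.75/h.
Pay = (2459 × $36.50 + 0 × $54.75) ÷ 60 = $1495.89.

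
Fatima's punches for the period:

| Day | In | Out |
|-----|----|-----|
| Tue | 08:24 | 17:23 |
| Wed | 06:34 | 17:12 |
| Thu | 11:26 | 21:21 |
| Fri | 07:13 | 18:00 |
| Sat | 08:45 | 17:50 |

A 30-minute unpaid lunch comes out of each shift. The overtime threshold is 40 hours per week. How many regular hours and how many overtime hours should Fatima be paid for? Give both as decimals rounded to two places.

Regular 40.00 hours, overtime 6.90 hours

Tue: 08:24–17:23 = 8 h 59 min; less 30 min break → 8 h 29 min
Wed: 06:34–17:12 = 10 h 38 min; less 30 min break → 10 h 8 min
Thu: 11:26–21:21 = 9 h 55 min; less 30 min break → 9 h 25 min
Fri: 07:13–18:00 = 10 h 47 min; less 30 min break → 10 h 17 min
Sat: 08:45–17:50 = 9 h 5 min; less 30 min break → 8 h 35 min
Total worked: 46 h 54 min = 46.90 h.
Threshold 40 h → overtime 6 h 54 min, regular 40 h 0 min.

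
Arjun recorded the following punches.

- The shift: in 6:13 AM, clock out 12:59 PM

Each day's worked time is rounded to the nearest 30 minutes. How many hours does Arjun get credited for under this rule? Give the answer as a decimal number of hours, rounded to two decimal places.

The shift: 6:13 AM–12:59 PM = 6 h 46 min → rounds to 7 h 0 min

7.00 hours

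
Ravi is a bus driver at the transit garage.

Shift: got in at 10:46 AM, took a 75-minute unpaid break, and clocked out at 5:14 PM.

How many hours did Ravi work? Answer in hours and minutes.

Shift: 10:46 AM–5:14 PM = 6 h 28 min; less 75 min break → 5 h 13 min

5 h 13 min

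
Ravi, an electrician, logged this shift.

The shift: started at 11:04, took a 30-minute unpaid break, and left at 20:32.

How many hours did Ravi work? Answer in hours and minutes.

8 h 58 min

The shift: 11:04–20:32 = 9 h 28 min; less 30 min break → 8 h 58 min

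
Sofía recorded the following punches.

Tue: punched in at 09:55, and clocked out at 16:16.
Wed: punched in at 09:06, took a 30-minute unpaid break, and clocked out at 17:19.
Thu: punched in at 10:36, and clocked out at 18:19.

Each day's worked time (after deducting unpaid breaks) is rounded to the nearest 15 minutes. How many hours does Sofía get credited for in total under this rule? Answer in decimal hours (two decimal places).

21.75 hours

Tue: 09:55–16:16 = 6 h 21 min → rounds to 6 h 15 min
Wed: 09:06–17:19 = 8 h 13 min − 30 min = 7 h 43 min → rounds to 7 h 45 min
Thu: 10:36–18:19 = 7 h 43 min → rounds to 7 h 45 min
Total credited: 21 h 45 min.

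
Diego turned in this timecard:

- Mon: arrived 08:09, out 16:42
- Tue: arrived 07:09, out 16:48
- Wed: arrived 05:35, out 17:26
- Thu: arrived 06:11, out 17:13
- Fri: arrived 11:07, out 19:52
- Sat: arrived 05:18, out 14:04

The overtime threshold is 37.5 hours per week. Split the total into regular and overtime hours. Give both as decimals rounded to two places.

Mon: 08:09–16:42 = 8 h 33 min
Tue: 07:09–16:48 = 9 h 39 min
Wed: 05:35–17:26 = 11 h 51 min
Thu: 06:11–17:13 = 11 h 2 min
Fri: 11:07–19:52 = 8 h 45 min
Sat: 05:18–14:04 = 8 h 46 min
Total worked: 58 h 36 min = 58.60 h.
Threshold 37.5 h → overtime 21 h 6 min, regular 37 h 30 min.

Regular 37.50 hours, overtime 21.10 hours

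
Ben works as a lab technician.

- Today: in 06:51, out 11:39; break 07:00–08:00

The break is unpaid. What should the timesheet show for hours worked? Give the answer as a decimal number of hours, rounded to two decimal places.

3.80 hours

Today: 06:51–11:39 = 4 h 48 min; less 60 min break → 3 h 48 min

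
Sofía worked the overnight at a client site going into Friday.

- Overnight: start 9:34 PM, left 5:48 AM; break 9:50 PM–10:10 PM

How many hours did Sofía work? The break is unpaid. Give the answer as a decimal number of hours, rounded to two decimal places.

7.90 hours

Overnight: 9:34 PM → midnight = 2 h 26 min; midnight → 5:48 AM = 5 h 48 min; span 8 h 14 min; less 20 min break → 7 h 54 min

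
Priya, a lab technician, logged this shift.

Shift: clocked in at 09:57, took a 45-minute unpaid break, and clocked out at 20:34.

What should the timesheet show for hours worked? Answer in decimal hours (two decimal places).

9.87 hours

Shift: 09:57–20:34 = 10 h 37 min; less 45 min break → 9 h 52 min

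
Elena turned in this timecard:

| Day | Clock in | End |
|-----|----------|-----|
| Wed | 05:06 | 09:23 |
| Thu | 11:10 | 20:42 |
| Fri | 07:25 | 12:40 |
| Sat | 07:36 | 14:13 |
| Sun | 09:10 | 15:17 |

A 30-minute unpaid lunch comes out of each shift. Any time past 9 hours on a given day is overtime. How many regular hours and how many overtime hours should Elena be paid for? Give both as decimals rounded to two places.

Regular 29.27 hours, overtime 0.03 hours

Wed: 05:06–09:23 = 4 h 17 min; less 30 min break → 3 h 47 min
Thu: 11:10–20:42 = 9 h 32 min; less 30 min break → 9 h 2 min
Fri: 07:25–12:40 = 5 h 15 min; less 30 min break → 4 h 45 min
Sat: 07:36–14:13 = 6 h 37 min; less 30 min break → 6 h 7 min
Sun: 09:10–15:17 = 6 h 7 min; less 30 min break → 5 h 37 min
Wed reg 3 h 47 min / OT 0 h 0 min; Thu reg 9 h 0 min / OT 0 h 2 min; Fri reg 4 h 45 min / OT 0 h 0 min; Sat reg 6 h 7 min / OT 0 h 0 min; Sun reg 5 h 37 min / OT 0 h 0 min.
Totals: regular 29 h 16 min, overtime 0 h 2 min.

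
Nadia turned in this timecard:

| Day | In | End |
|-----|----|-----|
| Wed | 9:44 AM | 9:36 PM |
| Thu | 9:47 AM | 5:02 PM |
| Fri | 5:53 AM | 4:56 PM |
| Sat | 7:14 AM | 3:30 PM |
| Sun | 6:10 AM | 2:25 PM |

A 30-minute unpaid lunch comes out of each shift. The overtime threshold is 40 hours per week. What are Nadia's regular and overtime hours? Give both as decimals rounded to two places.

Regular 40.00 hours, overtime 4.18 hours

Wed: 9:44 AM–9:36 PM = 11 h 52 min; less 30 min break → 11 h 22 min
Thu: 9:47 AM–5:02 PM = 7 h 15 min; less 30 min break → 6 h 45 min
Fri: 5:53 AM–4:56 PM = 11 h 3 min; less 30 min break → 10 h 33 min
Sat: 7:14 AM–3:30 PM = 8 h 16 min; less 30 min break → 7 h 46 min
Sun: 6:10 AM–2:25 PM = 8 h 15 min; less 30 min break → 7 h 45 min
Total worked: 44 h 11 min = 44.18 h.
Threshold 40 h → overtime 4 h 11 min, regular 40 h 0 min.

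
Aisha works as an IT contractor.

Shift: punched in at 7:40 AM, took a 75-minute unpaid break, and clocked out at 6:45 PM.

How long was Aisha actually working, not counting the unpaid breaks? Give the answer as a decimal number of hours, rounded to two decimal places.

Shift: 7:40 AM–6:45 PM = 11 h 5 min; less 75 min break → 9 h 50 min

9.83 hours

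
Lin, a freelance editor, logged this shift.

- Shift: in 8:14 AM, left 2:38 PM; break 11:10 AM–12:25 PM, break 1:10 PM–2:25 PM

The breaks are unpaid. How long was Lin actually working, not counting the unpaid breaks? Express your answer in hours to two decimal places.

Shift: 8:14 AM–2:38 PM = 6 h 24 min; less 150 min break → 3 h 54 min

3.90 hours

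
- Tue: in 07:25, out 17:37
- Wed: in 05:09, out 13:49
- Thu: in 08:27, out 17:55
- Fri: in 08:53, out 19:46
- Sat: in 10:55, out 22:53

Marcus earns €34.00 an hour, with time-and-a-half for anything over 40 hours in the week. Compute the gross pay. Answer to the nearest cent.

€1930.35

Tue: 07:25–17:37 = 10 h 12 min
Wed: 05:09–13:49 = 8 h 40 min
Thu: 08:27–17:55 = 9 h 28 min
Fri: 08:53–19:46 = 10 h 53 min
Sat: 10:55–22:53 = 11 h 58 min
Total worked: 51 h 11 min = 3071 min.
Regular 40 h 0 min = 2400 min at €34.00/h; overtime 11 h 11 min = 671 min at €51.00/h.
Pay = (2400 × €34.00 + 671 × €51.00) ÷ 60 = €1930.35.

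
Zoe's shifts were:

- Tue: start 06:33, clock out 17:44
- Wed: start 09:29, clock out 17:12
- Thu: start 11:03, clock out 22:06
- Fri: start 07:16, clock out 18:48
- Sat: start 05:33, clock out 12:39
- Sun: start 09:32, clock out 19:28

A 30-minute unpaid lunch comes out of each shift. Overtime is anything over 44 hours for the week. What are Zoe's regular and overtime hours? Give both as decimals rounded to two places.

Tue: 06:33–17:44 = 11 h 11 min; less 30 min break → 10 h 41 min
Wed: 09:29–17:12 = 7 h 43 min; less 30 min break → 7 h 13 min
Thu: 11:03–22:06 = 11 h 3 min; less 30 min break → 10 h 33 min
Fri: 07:16–18:48 = 11 h 32 min; less 30 min break → 11 h 2 min
Sat: 05:33–12:39 = 7 h 6 min; less 30 min break → 6 h 36 min
Sun: 09:32–19:28 = 9 h 56 min; less 30 min break → 9 h 26 min
Total worked: 55 h 31 min = 55.52 h.
Threshold 44 h → overtime 11 h 31 min, regular 44 h 0 min.

Regular 44.00 hours, overtime 11.52 hours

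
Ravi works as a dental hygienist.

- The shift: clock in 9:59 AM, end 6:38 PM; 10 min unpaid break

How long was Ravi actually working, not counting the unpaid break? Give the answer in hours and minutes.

The shift: 9:59 AM–6:38 PM = 8 h 39 min; less 10 min break → 8 h 29 min

8 h 29 min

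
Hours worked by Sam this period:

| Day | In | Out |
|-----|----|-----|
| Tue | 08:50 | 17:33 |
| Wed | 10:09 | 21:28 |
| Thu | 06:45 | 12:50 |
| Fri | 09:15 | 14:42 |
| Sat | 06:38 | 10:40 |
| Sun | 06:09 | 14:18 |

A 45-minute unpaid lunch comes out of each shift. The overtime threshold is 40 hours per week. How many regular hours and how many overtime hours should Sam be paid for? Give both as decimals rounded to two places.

Regular 39.25 hours, overtime 0.00 hours

Tue: 08:50–17:33 = 8 h 43 min; less 45 min break → 7 h 58 min
Wed: 10:09–21:28 = 11 h 19 min; less 45 min break → 10 h 34 min
Thu: 06:45–12:50 = 6 h 5 min; less 45 min break → 5 h 20 min
Fri: 09:15–14:42 = 5 h 27 min; less 45 min break → 4 h 42 min
Sat: 06:38–10:40 = 4 h 2 min; less 45 min break → 3 h 17 min
Sun: 06:09–14:18 = 8 h 9 min; less 45 min break → 7 h 24 min
Total worked: 39 h 15 min = 39.25 h.
Threshold 40 h → overtime 0 h 0 min, regular 39 h 15 min.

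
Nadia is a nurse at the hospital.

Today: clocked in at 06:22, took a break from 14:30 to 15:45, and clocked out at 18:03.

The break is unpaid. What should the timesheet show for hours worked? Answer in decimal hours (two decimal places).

10.43 hours

Today: 06:22–18:03 = 11 h 41 min; less 75 min break → 10 h 26 min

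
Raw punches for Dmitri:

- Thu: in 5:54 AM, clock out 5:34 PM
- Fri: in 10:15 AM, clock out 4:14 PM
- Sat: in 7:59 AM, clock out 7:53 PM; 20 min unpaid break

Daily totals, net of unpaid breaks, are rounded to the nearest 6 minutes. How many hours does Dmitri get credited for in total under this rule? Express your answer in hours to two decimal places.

Thu: 5:54 AM–5:34 PM = 11 h 40 min → rounds to 11 h 42 min
Fri: 10:15 AM–4:14 PM = 5 h 59 min → rounds to 6 h 0 min
Sat: 7:59 AM–7:53 PM = 11 h 54 min − 20 min = 11 h 34 min → rounds to 11 h 36 min
Total credited: 29 h 18 min.

29.30 hours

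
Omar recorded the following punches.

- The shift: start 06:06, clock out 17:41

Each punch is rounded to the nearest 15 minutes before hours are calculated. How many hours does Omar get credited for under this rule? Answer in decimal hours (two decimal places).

11.75 hours

The shift: in 06:06→06:00, out 17:41→17:45; 11 h 45 min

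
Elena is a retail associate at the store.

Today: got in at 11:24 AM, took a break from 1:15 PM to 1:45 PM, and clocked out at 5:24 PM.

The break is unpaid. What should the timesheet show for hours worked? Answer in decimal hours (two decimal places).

Today: 11:24 AM–5:24 PM = 6 h 0 min; less 30 min break → 5 h 30 min

5.50 hours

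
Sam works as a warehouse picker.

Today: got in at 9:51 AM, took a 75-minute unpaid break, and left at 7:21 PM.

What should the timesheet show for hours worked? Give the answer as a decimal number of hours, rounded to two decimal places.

Today: 9:51 AM–7:21 PM = 9 h 30 min; less 75 min break → 8 h 15 min

8.25 hours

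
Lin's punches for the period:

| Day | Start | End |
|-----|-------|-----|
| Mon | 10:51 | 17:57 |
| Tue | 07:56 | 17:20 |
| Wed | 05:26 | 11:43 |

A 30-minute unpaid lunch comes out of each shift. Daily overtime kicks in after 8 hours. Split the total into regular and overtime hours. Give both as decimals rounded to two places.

Regular 20.38 hours, overtime 0.90 hours

Mon: 10:51–17:57 = 7 h 6 min; less 30 min break → 6 h 36 min
Tue: 07:56–17:20 = 9 h 24 min; less 30 min break → 8 h 54 min
Wed: 05:26–11:43 = 6 h 17 min; less 30 min break → 5 h 47 min
Mon reg 6 h 36 min / OT 0 h 0 min; Tue reg 8 h 0 min / OT 0 h 54 min; Wed reg 5 h 47 min / OT 0 h 0 min.
Totals: regular 20 h 23 min, overtime 0 h 54 min.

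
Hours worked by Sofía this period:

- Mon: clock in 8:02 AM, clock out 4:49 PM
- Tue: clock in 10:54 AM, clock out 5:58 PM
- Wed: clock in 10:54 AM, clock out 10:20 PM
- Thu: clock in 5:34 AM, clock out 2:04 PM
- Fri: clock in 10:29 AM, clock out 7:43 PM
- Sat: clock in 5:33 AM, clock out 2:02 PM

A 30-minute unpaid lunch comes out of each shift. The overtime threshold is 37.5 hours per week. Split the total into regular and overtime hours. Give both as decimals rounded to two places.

Regular 37.50 hours, overtime 13.00 hours

Mon: 8:02 AM–4:49 PM = 8 h 47 min; less 30 min break → 8 h 17 min
Tue: 10:54 AM–5:58 PM = 7 h 4 min; less 30 min break → 6 h 34 min
Wed: 10:54 AM–10:20 PM = 11 h 26 min; less 30 min break → 10 h 56 min
Thu: 5:34 AM–2:04 PM = 8 h 30 min; less 30 min break → 8 h 0 min
Fri: 10:29 AM–7:43 PM = 9 h 14 min; less 30 min break → 8 h 44 min
Sat: 5:33 AM–2:02 PM = 8 h 29 min; less 30 min break → 7 h 59 min
Total worked: 50 h 30 min = 50.50 h.
Threshold 37.5 h → overtime 13 h 0 min, regular 37 h 30 min.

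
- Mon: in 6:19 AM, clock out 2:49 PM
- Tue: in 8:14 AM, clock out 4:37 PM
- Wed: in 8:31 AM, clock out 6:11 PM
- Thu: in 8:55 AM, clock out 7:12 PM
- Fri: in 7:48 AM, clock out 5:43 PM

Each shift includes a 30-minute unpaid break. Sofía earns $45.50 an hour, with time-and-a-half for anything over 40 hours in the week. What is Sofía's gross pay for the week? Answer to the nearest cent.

$2110.06

Mon: 6:19 AM–2:49 PM = 8 h 30 min; less 30 min break → 8 h 0 min
Tue: 8:14 AM–4:37 PM = 8 h 23 min; less 30 min break → 7 h 53 min
Wed: 8:31 AM–6:11 PM = 9 h 40 min; less 30 min break → 9 h 10 min
Thu: 8:55 AM–7:12 PM = 10 h 17 min; less 30 min break → 9 h 47 min
Fri: 7:48 AM–5:43 PM = 9 h 55 min; less 30 min break → 9 h 25 min
Total worked: 44 h 15 min = 2655 min.
Regular 40 h 0 min = 2400 min at $45.50/h; overtime 4 h 15 min = 255 min at $68.25/h.
Pay = (2400 × $45.50 + 255 × $68.25) ÷ 60 = $2110.06.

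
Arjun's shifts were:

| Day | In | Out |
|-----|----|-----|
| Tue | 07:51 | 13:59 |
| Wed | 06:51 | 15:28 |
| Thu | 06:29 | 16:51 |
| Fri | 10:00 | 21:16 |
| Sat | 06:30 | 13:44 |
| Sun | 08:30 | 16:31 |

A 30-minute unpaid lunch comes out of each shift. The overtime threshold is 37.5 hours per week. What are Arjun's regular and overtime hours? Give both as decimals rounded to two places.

Regular 37.50 hours, overtime 11.13 hours

Tue: 07:51–13:59 = 6 h 8 min; less 30 min break → 5 h 38 min
Wed: 06:51–15:28 = 8 h 37 min; less 30 min break → 8 h 7 min
Thu: 06:29–16:51 = 10 h 22 min; less 30 min break → 9 h 52 min
Fri: 10:00–21:16 = 11 h 16 min; less 30 min break → 10 h 46 min
Sat: 06:30–13:44 = 7 h 14 min; less 30 min break → 6 h 44 min
Sun: 08:30–16:31 = 8 h 1 min; less 30 min break → 7 h 31 min
Total worked: 48 h 38 min = 48.63 h.
Threshold 37.5 h → overtime 11 h 8 min, regular 37 h 30 min.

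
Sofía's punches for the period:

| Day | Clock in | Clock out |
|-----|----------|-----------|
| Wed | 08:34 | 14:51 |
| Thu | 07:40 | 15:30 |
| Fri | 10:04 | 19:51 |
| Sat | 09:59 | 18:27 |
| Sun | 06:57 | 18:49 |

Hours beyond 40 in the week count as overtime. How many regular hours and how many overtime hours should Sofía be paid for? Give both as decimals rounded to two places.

Regular 40.00 hours, overtime 4.23 hours

Wed: 08:34–14:51 = 6 h 17 min
Thu: 07:40–15:30 = 7 h 50 min
Fri: 10:04–19:51 = 9 h 47 min
Sat: 09:59–18:27 = 8 h 28 min
Sun: 06:57–18:49 = 11 h 52 min
Total worked: 44 h 14 min = 44.23 h.
Threshold 40 h → overtime 4 h 14 min, regular 40 h 0 min.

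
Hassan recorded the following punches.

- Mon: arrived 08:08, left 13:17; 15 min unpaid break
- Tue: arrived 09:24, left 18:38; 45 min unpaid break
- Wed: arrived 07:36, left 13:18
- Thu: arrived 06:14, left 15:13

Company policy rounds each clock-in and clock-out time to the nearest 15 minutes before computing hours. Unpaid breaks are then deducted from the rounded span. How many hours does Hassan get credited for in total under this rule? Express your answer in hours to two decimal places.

28.00 hours

Mon: in 08:08→08:15, out 13:17→13:15; 5 h 0 min − 15 min = 4 h 45 min
Tue: in 09:24→09:30, out 18:38→18:45; 9 h 15 min − 45 min = 8 h 30 min
Wed: in 07:36→07:30, out 13:18→13:15; 5 h 45 min
Thu: in 06:14→06:15, out 15:13→15:15; 9 h 0 min
Total credited: 28 h 0 min.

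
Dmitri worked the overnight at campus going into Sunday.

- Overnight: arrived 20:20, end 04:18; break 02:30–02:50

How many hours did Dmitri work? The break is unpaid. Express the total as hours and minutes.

Overnight: 20:20 → midnight = 3 h 40 min; midnight → 04:18 = 4 h 18 min; span 7 h 58 min; less 20 min break → 7 h 38 min

7 h 38 min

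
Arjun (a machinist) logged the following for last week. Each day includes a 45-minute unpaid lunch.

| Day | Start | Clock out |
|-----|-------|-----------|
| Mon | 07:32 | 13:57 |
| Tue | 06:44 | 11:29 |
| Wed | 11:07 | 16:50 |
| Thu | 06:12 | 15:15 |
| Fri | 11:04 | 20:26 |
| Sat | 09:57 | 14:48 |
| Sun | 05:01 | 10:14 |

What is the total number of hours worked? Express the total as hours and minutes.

40 h 7 min

Mon: 07:32–13:57 = 6 h 25 min; less 45 min break → 5 h 40 min
Tue: 06:44–11:29 = 4 h 45 min; less 45 min break → 4 h 0 min
Wed: 11:07–16:50 = 5 h 43 min; less 45 min break → 4 h 58 min
Thu: 06:12–15:15 = 9 h 3 min; less 45 min break → 8 h 18 min
Fri: 11:04–20:26 = 9 h 22 min; less 45 min break → 8 h 37 min
Sat: 09:57–14:48 = 4 h 51 min; less 45 min break → 4 h 6 min
Sun: 05:01–10:14 = 5 h 13 min; less 45 min break → 4 h 28 min
Total: 5 h 40 min + 4 h 0 min + 4 h 58 min + 8 h 18 min + 8 h 37 min + 4 h 6 min + 4 h 28 min = 40 h 7 min.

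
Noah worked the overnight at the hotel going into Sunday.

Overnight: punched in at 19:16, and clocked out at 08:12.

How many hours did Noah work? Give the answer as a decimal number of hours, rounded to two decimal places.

Overnight: 19:16 → midnight = 4 h 44 min; midnight → 08:12 = 8 h 12 min; span 12 h 56 min

12.93 hours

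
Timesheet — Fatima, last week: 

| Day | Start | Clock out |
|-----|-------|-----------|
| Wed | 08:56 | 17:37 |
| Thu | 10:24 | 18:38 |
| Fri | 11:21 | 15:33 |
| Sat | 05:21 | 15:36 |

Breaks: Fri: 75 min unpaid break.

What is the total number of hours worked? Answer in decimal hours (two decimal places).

30.12 hours

Wed: 08:56–17:37 = 8 h 41 min
Thu: 10:24–18:38 = 8 h 14 min
Fri: 11:21–15:33 = 4 h 12 min; less 75 min break → 2 h 57 min
Sat: 05:21–15:36 = 10 h 15 min
Total: 8 h 41 min + 8 h 14 min + 2 h 57 min + 10 h 15 min = 30 h 7 min.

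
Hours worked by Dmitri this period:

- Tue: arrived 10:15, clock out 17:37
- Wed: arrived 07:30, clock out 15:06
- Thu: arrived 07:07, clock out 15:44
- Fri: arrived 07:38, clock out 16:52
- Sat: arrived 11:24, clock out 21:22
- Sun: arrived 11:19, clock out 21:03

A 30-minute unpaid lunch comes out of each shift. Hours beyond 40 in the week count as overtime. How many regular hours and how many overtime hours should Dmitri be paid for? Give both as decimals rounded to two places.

Tue: 10:15–17:37 = 7 h 22 min; less 30 min break → 6 h 52 min
Wed: 07:30–15:06 = 7 h 36 min; less 30 min break → 7 h 6 min
Thu: 07:07–15:44 = 8 h 37 min; less 30 min break → 8 h 7 min
Fri: 07:38–16:52 = 9 h 14 min; less 30 min break → 8 h 44 min
Sat: 11:24–21:22 = 9 h 58 min; less 30 min break → 9 h 28 min
Sun: 11:19–21:03 = 9 h 44 min; less 30 min break → 9 h 14 min
Total worked: 49 h 31 min = 49.52 h.
Threshold 40 h → overtime 9 h 31 min, regular 40 h 0 min.

Regular 40.00 hours, overtime 9.52 hours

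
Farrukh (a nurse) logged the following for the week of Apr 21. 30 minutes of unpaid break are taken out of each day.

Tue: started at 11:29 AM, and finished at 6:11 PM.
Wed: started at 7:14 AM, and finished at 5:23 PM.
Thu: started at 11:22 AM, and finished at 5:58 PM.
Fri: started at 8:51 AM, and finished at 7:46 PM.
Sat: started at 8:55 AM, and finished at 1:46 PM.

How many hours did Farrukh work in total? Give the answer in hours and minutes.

36 h 43 min

Tue: 11:29 AM–6:11 PM = 6 h 42 min; less 30 min break → 6 h 12 min
Wed: 7:14 AM–5:23 PM = 10 h 9 min; less 30 min break → 9 h 39 min
Thu: 11:22 AM–5:58 PM = 6 h 36 min; less 30 min break → 6 h 6 min
Fri: 8:51 AM–7:46 PM = 10 h 55 min; less 30 min break → 10 h 25 min
Sat: 8:55 AM–1:46 PM = 4 h 51 min; less 30 min break → 4 h 21 min
Total: 6 h 12 min + 9 h 39 min + 6 h 6 min + 10 h 25 min + 4 h 21 min = 36 h 43 min.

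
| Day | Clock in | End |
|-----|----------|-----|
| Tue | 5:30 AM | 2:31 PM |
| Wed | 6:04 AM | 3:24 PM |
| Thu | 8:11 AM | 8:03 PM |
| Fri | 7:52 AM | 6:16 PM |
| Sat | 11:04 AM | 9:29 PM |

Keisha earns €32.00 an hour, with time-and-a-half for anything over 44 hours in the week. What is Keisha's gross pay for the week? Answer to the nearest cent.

€1745.60

Tue: 5:30 AM–2:31 PM = 9 h 1 min
Wed: 6:04 AM–3:24 PM = 9 h 20 min
Thu: 8:11 AM–8:03 PM = 11 h 52 min
Fri: 7:52 AM–6:16 PM = 10 h 24 min
Sat: 11:04 AM–9:29 PM = 10 h 25 min
Total worked: 51 h 2 min = 3062 min.
Regular 44 h 0 min = 2640 min at €32.00/h; overtime 7 h 2 min = 422 min at €48.00/h.
Pay = (2640 × €32.00 + 422 × €48.00) ÷ 60 = €1745.60.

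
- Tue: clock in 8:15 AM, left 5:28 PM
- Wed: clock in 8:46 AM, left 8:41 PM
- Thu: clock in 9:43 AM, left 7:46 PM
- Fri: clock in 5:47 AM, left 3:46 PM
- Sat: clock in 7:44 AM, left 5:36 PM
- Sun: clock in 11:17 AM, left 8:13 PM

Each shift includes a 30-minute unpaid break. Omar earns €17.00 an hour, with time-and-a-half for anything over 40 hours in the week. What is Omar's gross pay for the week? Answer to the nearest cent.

Tue: 8:15 AM–5:28 PM = 9 h 13 min; less 30 min break → 8 h 43 min
Wed: 8:46 AM–8:41 PM = 11 h 55 min; less 30 min break → 11 h 25 min
Thu: 9:43 AM–7:46 PM = 10 h 3 min; less 30 min break → 9 h 33 min
Fri: 5:47 AM–3:46 PM = 9 h 59 min; less 30 min break → 9 h 29 min
Sat: 7:44 AM–5:36 PM = 9 h 52 min; less 30 min break → 9 h 22 min
Sun: 11:17 AM–8:13 PM = 8 h 56 min; less 30 min break → 8 h 26 min
Total worked: 56 h 58 min = 3418 min.
Regular 40 h 0 min = 2400 min at €17.00/h; overtime 16 h 58 min = 1018 min at €25.50/h.
Pay = (2400 × €17.00 + 1018 × €25.50) ÷ 60 = €1112.65.

€1112.65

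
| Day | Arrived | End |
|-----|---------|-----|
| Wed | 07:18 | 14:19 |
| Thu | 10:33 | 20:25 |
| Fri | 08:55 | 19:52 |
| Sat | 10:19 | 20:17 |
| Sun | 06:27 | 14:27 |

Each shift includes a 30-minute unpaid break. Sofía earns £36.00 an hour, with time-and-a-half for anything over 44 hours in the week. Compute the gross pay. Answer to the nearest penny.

Wed: 07:18–14:19 = 7 h 1 min; less 30 min break → 6 h 31 min
Thu: 10:33–20:25 = 9 h 52 min; less 30 min break → 9 h 22 min
Fri: 08:55–19:52 = 10 h 57 min; less 30 min break → 10 h 27 min
Sat: 10:19–20:17 = 9 h 58 min; less 30 min break → 9 h 28 min
Sun: 06:27–14:27 = 8 h 0 min; less 30 min break → 7 h 30 min
Total worked: 43 h 18 min = 2598 min.
Regular 43 h 18 min = 2598 min at £36.00/h; overtime 0 h 0 min = 0 min at £54.00/h.
Pay = (2598 × £36.00 + 0 × £54.00) ÷ 60 = £1558.80.

£1558.80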